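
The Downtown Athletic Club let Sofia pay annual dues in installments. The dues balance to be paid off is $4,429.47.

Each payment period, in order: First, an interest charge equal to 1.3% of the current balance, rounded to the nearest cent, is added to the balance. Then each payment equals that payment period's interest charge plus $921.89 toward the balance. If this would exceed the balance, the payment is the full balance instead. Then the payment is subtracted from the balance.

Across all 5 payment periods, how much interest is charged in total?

$168.06

Payment period 1: opening $4,429.47; interest $57.58 → $4,487.05; payment $979.47; balance $3,507.58
Payment period 2: opening $3,507.58; interest $45.60 → $3,553.18; payment $967.49; balance $2,585.69
Payment period 3: opening $2,585.69; interest $33.61 → $2,619.30; payment $955.50; balance $1,663.80
Payment period 4: opening $1,663.80; interest $21.63 → $1,685.43; payment $943.52; balance $741.91
Payment period 5: opening $741.91; interest $9.64 → $751.55; payment $751.55; balance $0.00
Total interest: $57.58 + $45.60 + $33.61 + $21.63 + $9.64 = $168.06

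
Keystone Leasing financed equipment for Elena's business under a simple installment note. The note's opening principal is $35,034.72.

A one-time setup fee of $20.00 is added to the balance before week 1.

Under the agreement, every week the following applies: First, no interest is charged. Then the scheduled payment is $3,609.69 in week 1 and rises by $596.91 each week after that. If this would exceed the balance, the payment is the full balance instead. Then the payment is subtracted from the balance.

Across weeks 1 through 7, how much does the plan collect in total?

$35,054.72

Week 1: $35,054.72 − $3,609.69 → $31,445.03
Week 2: $31,445.03 − $4,206.60 → $27,238.43
Week 3: $27,238.43 − $4,803.51 → $22,434.92
Week 4: $22,434.92 − $5,400.42 → $17,034.50
Week 5: $17,034.50 − $5,997.33 → $11,037.17
Week 6: $11,037.17 − $6,594.24 → $4,442.93
Week 7: $4,442.93 − $4,442.93 → $0.00
Total paid: $35,054.72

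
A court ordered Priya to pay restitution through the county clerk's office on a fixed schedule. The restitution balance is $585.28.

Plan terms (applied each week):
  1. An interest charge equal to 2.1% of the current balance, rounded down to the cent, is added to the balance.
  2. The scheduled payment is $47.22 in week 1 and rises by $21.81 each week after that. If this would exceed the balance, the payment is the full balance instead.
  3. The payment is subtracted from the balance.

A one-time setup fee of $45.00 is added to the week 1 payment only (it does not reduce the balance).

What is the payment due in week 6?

$156.27

Week 1: $585.28 +$12.29 interest = $597.57; pay $47.22 (+ $45.00 fee) → $550.35
Week 2: $550.35 +$11.55 interest = $561.90; pay $69.03 → $492.87
Week 3: $492.87 +$10.35 interest = $503.22; pay $90.84 → $412.38
Week 4: $412.38 +$8.65 interest = $421.03; pay $112.65 → $308.38
Week 5: $308.38 +$6.47 interest = $314.85; pay $134.46 → $180.39
Week 6: $180.39 +$3.78 interest = $184.17; pay $156.27 → $27.90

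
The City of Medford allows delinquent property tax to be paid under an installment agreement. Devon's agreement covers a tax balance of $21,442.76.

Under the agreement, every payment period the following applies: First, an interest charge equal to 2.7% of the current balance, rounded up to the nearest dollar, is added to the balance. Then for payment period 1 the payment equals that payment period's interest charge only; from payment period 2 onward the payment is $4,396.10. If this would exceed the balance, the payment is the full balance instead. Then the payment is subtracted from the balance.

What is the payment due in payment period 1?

$579.00

Payment period 1: $21,442.76 +$579.00 interest = $22,021.76; pay $579.00 → $21,442.76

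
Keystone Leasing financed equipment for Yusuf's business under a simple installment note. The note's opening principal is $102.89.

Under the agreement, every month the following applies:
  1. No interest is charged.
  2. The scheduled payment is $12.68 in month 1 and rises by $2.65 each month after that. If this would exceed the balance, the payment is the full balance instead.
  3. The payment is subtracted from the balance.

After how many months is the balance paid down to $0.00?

6

Month 1: opening $102.89; payment $12.68; balance $90.21
Month 2: opening $90.21; payment $15.33; balance $74.88
Month 3: opening $74.88; payment $17.98; balance $56.90
Month 4: opening $56.90; payment $20.63; balance $36.27
Month 5: opening $36.27; payment $23.28; balance $12.99
Month 6: opening $12.99; payment $12.99; balance $0.00
Balance reaches $0.00 in month 6.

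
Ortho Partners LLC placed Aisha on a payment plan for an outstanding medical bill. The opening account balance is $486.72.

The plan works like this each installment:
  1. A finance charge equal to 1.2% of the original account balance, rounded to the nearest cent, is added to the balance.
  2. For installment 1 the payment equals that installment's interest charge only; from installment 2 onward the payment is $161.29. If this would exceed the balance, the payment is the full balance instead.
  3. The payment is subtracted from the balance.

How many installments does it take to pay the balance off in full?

5

Installment 1: $486.72 +$5.84 interest = $492.56; pay $5.84 → $486.72
Installment 2: $486.72 +$5.84 interest = $492.56; pay $161.29 → $331.27
Installment 3: $331.27 +$5.84 interest = $337.11; pay $161.29 → $175.82
Installment 4: $175.82 +$5.84 interest = $181.66; pay $161.29 → $20.37
Installment 5: $20.37 +$5.84 interest = $26.21; pay $26.21 → $0.00
Balance reaches $0.00 in installment 5.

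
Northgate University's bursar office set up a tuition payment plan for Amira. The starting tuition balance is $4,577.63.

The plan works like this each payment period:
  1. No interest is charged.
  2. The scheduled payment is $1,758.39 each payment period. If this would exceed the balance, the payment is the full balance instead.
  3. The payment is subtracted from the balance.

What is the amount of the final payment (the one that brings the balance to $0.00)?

$1,060.85

Payment period 1: opening $4,577.63; payment $1,758.39; balance $2,819.24
Payment period 2: opening $2,819.24; payment $1,758.39; balance $1,060.85
Payment period 3: opening $1,060.85; payment $1,060.85; balance $0.00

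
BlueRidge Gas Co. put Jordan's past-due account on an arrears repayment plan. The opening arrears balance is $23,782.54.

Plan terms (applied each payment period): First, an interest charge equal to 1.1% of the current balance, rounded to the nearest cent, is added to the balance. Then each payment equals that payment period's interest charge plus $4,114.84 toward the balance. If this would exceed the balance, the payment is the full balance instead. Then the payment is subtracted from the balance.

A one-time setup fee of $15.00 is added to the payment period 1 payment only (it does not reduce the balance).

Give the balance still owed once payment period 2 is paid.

$15,552.86

Payment period 1: opening $23,782.54; interest $261.61 → $24,044.15; payment $4,376.45 (+ $15.00 fee); balance $19,667.70
Payment period 2: opening $19,667.70; interest $216.34 → $19,884.04; payment $4,331.18; balance $15,552.86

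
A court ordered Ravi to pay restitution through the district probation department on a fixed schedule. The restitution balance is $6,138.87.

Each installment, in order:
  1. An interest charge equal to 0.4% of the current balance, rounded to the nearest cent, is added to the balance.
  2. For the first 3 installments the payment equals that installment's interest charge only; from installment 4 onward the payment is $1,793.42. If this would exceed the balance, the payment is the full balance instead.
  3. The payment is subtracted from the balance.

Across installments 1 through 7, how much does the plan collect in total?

$6,268.21

Installment 1: $6,138.87 +$24.56 interest = $6,163.43; pay $24.56 → $6,138.87
Installment 2: $6,138.87 +$24.56 interest = $6,163.43; pay $24.56 → $6,138.87
Installment 3: $6,138.87 +$24.56 interest = $6,163.43; pay $24.56 → $6,138.87
Installment 4: $6,138.87 +$24.56 interest = $6,163.43; pay $1,793.42 → $4,370.01
Installment 5: $4,370.01 +$17.48 interest = $4,387.49; pay $1,793.42 → $2,594.07
Installment 6: $2,594.07 +$10.38 interest = $2,604.45; pay $1,793.42 → $811.03
Installment 7: $811.03 +$3.24 interest = $814.27; pay $814.27 → $0.00
Total paid: $6,268.21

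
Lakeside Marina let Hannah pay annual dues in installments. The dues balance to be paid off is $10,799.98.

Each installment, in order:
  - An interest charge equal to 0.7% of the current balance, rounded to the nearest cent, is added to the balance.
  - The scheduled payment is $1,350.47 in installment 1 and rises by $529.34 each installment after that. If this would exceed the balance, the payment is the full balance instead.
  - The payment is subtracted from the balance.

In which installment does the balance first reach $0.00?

5

Installment 1: $10,799.98 +$75.60 interest = $10,875.58; pay $1,350.47 → $9,525.11
Installment 2: $9,525.11 +$66.68 interest = $9,591.79; pay $1,879.81 → $7,711.98
Installment 3: $7,711.98 +$53.98 interest = $7,765.96; pay $2,409.15 → $5,356.81
Installment 4: $5,356.81 +$37.50 interest = $5,394.31; pay $2,938.49 → $2,455.82
Installment 5: $2,455.82 +$17.19 interest = $2,473.01; pay $2,473.01 → $0.00
Balance reaches $0.00 in installment 5.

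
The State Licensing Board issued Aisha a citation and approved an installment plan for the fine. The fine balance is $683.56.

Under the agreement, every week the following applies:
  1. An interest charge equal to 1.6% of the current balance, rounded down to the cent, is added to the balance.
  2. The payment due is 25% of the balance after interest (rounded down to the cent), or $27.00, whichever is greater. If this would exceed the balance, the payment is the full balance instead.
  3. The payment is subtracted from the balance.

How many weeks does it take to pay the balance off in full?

11

# | Opening | Interest | Payment | End bal
1 | $683.56 | $10.93 | $173.62 | $520.87
2 | $520.87 | $8.33 | $132.30 | $396.90
3 | $396.90 | $6.35 | $100.81 | $302.44
4 | $302.44 | $4.83 | $76.81 | $230.46
5 | $230.46 | $3.68 | $58.53 | $175.61
6 | $175.61 | $2.80 | $44.60 | $133.81
7 | $133.81 | $2.14 | $33.98 | $101.97
8 | $101.97 | $1.63 | $27.00 | $76.60
9 | $76.60 | $1.22 | $27.00 | $50.82
10 | $50.82 | $0.81 | $27.00 | $24.63
11 | $24.63 | $0.39 | $25.02 | $0.00
Balance reaches $0.00 in week 11.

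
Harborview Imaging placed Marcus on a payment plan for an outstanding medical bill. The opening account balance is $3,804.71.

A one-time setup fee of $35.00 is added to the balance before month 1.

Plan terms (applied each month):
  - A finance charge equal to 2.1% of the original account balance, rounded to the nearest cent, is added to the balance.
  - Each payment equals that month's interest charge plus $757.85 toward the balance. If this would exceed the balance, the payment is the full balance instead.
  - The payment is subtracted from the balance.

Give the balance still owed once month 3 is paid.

$1,566.16

Month 1: opening $3,839.71; interest $79.90 → $3,919.61; payment $837.75; balance $3,081.86
Month 2: opening $3,081.86; interest $79.90 → $3,161.76; payment $837.75; balance $2,324.01
Month 3: opening $2,324.01; interest $79.90 → $2,403.91; payment $837.75; balance $1,566.16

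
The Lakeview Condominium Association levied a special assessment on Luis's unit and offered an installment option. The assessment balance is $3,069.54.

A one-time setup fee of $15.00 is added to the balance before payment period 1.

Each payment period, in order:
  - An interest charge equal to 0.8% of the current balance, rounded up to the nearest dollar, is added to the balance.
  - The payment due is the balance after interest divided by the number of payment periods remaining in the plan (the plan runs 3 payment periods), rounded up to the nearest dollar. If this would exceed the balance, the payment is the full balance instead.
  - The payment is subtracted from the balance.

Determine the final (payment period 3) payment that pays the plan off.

Payment period 1: $3,084.54 +$25.00 interest = $3,109.54; pay $1,037.00 → $2,072.54
Payment period 2: $2,072.54 +$17.00 interest = $2,089.54; pay $1,045.00 → $1,044.54
Payment period 3: $1,044.54 +$9.00 interest = $1,053.54; pay $1,053.54 → $0.00

$1,053.54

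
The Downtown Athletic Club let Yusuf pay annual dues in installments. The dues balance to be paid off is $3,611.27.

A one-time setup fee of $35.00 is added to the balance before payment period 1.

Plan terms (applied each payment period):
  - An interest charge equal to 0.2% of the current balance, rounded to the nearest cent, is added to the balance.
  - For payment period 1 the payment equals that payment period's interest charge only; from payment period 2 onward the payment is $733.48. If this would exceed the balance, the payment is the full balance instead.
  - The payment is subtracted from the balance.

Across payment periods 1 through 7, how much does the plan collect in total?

$3,675.47

# | Opening | Interest | Payment | End bal
1 | $3,646.27 | $7.29 | $7.29 | $3,646.27
2 | $3,646.27 | $7.29 | $733.48 | $2,920.08
3 | $2,920.08 | $5.84 | $733.48 | $2,192.44
4 | $2,192.44 | $4.38 | $733.48 | $1,463.34
5 | $1,463.34 | $2.93 | $733.48 | $732.79
6 | $732.79 | $1.47 | $733.48 | $0.78
7 | $0.78 | $0.00 | $0.78 | $0.00
Total paid: $3,675.47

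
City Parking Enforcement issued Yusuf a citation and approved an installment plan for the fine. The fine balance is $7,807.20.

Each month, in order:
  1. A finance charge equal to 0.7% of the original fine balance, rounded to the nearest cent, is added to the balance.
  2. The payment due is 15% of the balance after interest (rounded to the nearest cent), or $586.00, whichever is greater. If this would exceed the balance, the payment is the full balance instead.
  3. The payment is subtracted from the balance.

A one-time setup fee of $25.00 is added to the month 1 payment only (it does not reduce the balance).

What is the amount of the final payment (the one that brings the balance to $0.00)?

$502.93

Month 1: $7,807.20 +$54.65 interest = $7,861.85; pay $1,179.28 (+ $25.00 fee) → $6,682.57
Month 2: $6,682.57 +$54.65 interest = $6,737.22; pay $1,010.58 → $5,726.64
Month 3: $5,726.64 +$54.65 interest = $5,781.29; pay $867.19 → $4,914.10
Month 4: $4,914.10 +$54.65 interest = $4,968.75; pay $745.31 → $4,223.44
Month 5: $4,223.44 +$54.65 interest = $4,278.09; pay $641.71 → $3,636.38
Month 6: $3,636.38 +$54.65 interest = $3,691.03; pay $586.00 → $3,105.03
Month 7: $3,105.03 +$54.65 interest = $3,159.68; pay $586.00 → $2,573.68
Month 8: $2,573.68 +$54.65 interest = $2,628.33; pay $586.00 → $2,042.33
Month 9: $2,042.33 +$54.65 interest = $2,096.98; pay $586.00 → $1,510.98
Month 10: $1,510.98 +$54.65 interest = $1,565.63; pay $586.00 → $979.63
Month 11: $979.63 +$54.65 interest = $1,034.28; pay $586.00 → $448.28
Month 12: $448.28 +$54.65 interest = $502.93; pay $502.93 → $0.00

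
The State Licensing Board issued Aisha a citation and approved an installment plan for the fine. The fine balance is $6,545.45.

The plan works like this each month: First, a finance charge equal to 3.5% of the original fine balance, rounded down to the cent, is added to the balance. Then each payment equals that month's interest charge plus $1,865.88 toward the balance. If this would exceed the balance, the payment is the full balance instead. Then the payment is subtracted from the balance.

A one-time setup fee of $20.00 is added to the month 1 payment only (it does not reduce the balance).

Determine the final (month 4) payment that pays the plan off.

Month 1: $6,545.45 +$229.09 interest = $6,774.54; pay $2,094.97 (+ $20.00 fee) → $4,679.57
Month 2: $4,679.57 +$229.09 interest = $4,908.66; pay $2,094.97 → $2,813.69
Month 3: $2,813.69 +$229.09 interest = $3,042.78; pay $2,094.97 → $947.81
Month 4: $947.81 +$229.09 interest = $1,176.90; pay $1,176.90 → $0.00

$1,176.90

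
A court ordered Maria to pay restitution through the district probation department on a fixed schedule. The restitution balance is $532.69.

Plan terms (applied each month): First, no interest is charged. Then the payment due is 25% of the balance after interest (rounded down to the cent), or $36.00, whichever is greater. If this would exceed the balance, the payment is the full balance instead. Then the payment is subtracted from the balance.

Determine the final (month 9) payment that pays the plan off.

Month 1: opening $532.69; payment $133.17; balance $399.52
Month 2: opening $399.52; payment $99.88; balance $299.64
Month 3: opening $299.64; payment $74.91; balance $224.73
Month 4: opening $224.73; payment $56.18; balance $168.55
Month 5: opening $168.55; payment $42.13; balance $126.42
Month 6: opening $126.42; payment $36.00; balance $90.42
Month 7: opening $90.42; payment $36.00; balance $54.42
Month 8: opening $54.42; payment $36.00; balance $18.42
Month 9: opening $18.42; payment $18.42; balance $0.00

$18.42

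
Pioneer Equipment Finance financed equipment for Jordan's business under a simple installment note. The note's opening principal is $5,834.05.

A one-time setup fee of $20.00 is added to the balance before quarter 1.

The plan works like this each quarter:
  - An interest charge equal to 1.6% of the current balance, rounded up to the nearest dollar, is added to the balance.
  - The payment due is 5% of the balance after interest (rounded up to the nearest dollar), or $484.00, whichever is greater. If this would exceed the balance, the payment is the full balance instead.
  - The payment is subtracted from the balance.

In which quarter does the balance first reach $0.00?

# | Opening | Interest | Payment | End bal
1 | $5,854.05 | $94.00 | $484.00 | $5,464.05
2 | $5,464.05 | $88.00 | $484.00 | $5,068.05
3 | $5,068.05 | $82.00 | $484.00 | $4,666.05
4 | $4,666.05 | $75.00 | $484.00 | $4,257.05
5 | $4,257.05 | $69.00 | $484.00 | $3,842.05
6 | $3,842.05 | $62.00 | $484.00 | $3,420.05
7 | $3,420.05 | $55.00 | $484.00 | $2,991.05
8 | $2,991.05 | $48.00 | $484.00 | $2,555.05
9 | $2,555.05 | $41.00 | $484.00 | $2,112.05
10 | $2,112.05 | $34.00 | $484.00 | $1,662.05
11 | $1,662.05 | $27.00 | $484.00 | $1,205.05
12 | $1,205.05 | $20.00 | $484.00 | $741.05
13 | $741.05 | $12.00 | $484.00 | $269.05
14 | $269.05 | $5.00 | $274.05 | $0.00
Balance reaches $0.00 in quarter 14.

14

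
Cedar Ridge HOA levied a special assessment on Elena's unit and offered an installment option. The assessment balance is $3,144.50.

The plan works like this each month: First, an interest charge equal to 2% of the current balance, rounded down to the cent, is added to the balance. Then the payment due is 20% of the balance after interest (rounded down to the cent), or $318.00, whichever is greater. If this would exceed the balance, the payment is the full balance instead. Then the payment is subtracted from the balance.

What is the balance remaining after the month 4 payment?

$1,394.16

Month 1: $3,144.50 +$62.89 interest = $3,207.39; pay $641.47 → $2,565.92
Month 2: $2,565.92 +$51.31 interest = $2,617.23; pay $523.44 → $2,093.79
Month 3: $2,093.79 +$41.87 interest = $2,135.66; pay $427.13 → $1,708.53
Month 4: $1,708.53 +$34.17 interest = $1,742.70; pay $348.54 → $1,394.16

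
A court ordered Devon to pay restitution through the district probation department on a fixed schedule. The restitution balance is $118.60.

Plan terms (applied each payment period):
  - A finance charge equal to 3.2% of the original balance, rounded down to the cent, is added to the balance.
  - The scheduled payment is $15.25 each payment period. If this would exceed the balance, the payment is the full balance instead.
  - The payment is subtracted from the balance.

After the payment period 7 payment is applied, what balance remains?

$38.38

# | Opening | Interest | Payment | End bal
1 | $118.60 | $3.79 | $15.25 | $107.14
2 | $107.14 | $3.79 | $15.25 | $95.68
3 | $95.68 | $3.79 | $15.25 | $84.22
4 | $84.22 | $3.79 | $15.25 | $72.76
5 | $72.76 | $3.79 | $15.25 | $61.30
6 | $61.30 | $3.79 | $15.25 | $49.84
7 | $49.84 | $3.79 | $15.25 | $38.38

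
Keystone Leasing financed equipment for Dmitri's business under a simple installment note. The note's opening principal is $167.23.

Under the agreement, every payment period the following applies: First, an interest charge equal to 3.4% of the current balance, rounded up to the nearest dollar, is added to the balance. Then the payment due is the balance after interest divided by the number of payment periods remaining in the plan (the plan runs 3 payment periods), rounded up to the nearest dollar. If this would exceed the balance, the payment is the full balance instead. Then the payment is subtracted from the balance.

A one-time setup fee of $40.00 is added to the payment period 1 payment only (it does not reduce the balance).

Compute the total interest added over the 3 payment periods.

Payment period 1: opening $167.23; interest $6.00 → $173.23; payment $58.00 (+ $40.00 fee); balance $115.23
Payment period 2: opening $115.23; interest $4.00 → $119.23; payment $60.00; balance $59.23
Payment period 3: opening $59.23; interest $3.00 → $62.23; payment $62.23; balance $0.00
Total interest: $6.00 + $4.00 + $3.00 = $13.00

$13.00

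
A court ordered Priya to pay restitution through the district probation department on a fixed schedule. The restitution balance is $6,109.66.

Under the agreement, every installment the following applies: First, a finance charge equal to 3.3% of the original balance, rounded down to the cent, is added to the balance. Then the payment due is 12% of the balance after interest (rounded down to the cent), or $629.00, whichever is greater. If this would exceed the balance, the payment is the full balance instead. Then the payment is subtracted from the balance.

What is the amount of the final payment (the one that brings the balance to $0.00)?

$562.22

Installment 1: opening $6,109.66; interest $201.61 → $6,311.27; payment $757.35; balance $5,553.92
Installment 2: opening $5,553.92; interest $201.61 → $5,755.53; payment $690.66; balance $5,064.87
Installment 3: opening $5,064.87; interest $201.61 → $5,266.48; payment $631.97; balance $4,634.51
Installment 4: opening $4,634.51; interest $201.61 → $4,836.12; payment $629.00; balance $4,207.12
Installment 5: opening $4,207.12; interest $201.61 → $4,408.73; payment $629.00; balance $3,779.73
Installment 6: opening $3,779.73; interest $201.61 → $3,981.34; payment $629.00; balance $3,352.34
Installment 7: opening $3,352.34; interest $201.61 → $3,553.95; payment $629.00; balance $2,924.95
Installment 8: opening $2,924.95; interest $201.61 → $3,126.56; payment $629.00; balance $2,497.56
Installment 9: opening $2,497.56; interest $201.61 → $2,699.17; payment $629.00; balance $2,070.17
Installment 10: opening $2,070.17; interest $201.61 → $2,271.78; payment $629.00; balance $1,642.78
Installment 11: opening $1,642.78; interest $201.61 → $1,844.39; payment $629.00; balance $1,215.39
Installment 12: opening $1,215.39; interest $201.61 → $1,417.00; payment $629.00; balance $788.00
Installment 13: opening $788.00; interest $201.61 → $989.61; payment $629.00; balance $360.61
Installment 14: opening $360.61; interest $201.61 → $562.22; payment $562.22; balance $0.00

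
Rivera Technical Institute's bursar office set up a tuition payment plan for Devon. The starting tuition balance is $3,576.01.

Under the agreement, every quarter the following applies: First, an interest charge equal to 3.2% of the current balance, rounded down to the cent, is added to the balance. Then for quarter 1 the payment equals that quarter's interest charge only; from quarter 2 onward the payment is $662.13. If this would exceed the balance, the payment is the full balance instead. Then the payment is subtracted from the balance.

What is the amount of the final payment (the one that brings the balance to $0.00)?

Quarter 1: $3,576.01 +$114.43 interest = $3,690.44; pay $114.43 → $3,576.01
Quarter 2: $3,576.01 +$114.43 interest = $3,690.44; pay $662.13 → $3,028.31
Quarter 3: $3,028.31 +$96.90 interest = $3,125.21; pay $662.13 → $2,463.08
Quarter 4: $2,463.08 +$78.81 interest = $2,541.89; pay $662.13 → $1,879.76
Quarter 5: $1,879.76 +$60.15 interest = $1,939.91; pay $662.13 → $1,277.78
Quarter 6: $1,277.78 +$40.88 interest = $1,318.66; pay $662.13 → $656.53
Quarter 7: $656.53 +$21.00 interest = $677.53; pay $662.13 → $15.40
Quarter 8: $15.40 +$0.49 interest = $15.89; pay $15.89 → $0.00

$15.89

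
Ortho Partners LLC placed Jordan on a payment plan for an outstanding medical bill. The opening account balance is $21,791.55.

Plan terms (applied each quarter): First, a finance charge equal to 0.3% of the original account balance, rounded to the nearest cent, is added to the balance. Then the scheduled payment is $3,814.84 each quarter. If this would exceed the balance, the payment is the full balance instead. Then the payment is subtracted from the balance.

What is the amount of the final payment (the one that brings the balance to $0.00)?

$3,109.57

Quarter 1: $21,791.55 +$65.37 interest = $21,856.92; pay $3,814.84 → $18,042.08
Quarter 2: $18,042.08 +$65.37 interest = $18,107.45; pay $3,814.84 → $14,292.61
Quarter 3: $14,292.61 +$65.37 interest = $14,357.98; pay $3,814.84 → $10,543.14
Quarter 4: $10,543.14 +$65.37 interest = $10,608.51; pay $3,814.84 → $6,793.67
Quarter 5: $6,793.67 +$65.37 interest = $6,859.04; pay $3,814.84 → $3,044.20
Quarter 6: $3,044.20 +$65.37 interest = $3,109.57; pay $3,109.57 → $0.00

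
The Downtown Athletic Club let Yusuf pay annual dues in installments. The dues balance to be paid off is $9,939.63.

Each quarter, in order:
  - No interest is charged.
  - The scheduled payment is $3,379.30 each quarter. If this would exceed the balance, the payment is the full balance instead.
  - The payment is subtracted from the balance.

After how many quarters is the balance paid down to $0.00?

# | Opening | Payment | End bal
1 | $9,939.63 | $3,379.30 | $6,560.33
2 | $6,560.33 | $3,379.30 | $3,181.03
3 | $3,181.03 | $3,181.03 | $0.00
Balance reaches $0.00 in quarter 3.

3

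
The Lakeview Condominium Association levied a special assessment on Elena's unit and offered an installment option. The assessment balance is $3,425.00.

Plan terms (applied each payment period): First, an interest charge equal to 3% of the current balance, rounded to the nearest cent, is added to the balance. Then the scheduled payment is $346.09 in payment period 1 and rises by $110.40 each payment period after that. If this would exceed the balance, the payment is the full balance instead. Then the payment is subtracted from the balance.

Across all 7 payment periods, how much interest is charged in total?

Payment period 1: opening $3,425.00; interest $102.75 → $3,527.75; payment $346.09; balance $3,181.66
Payment period 2: opening $3,181.66; interest $95.45 → $3,277.11; payment $456.49; balance $2,820.62
Payment period 3: opening $2,820.62; interest $84.62 → $2,905.24; payment $566.89; balance $2,338.35
Payment period 4: opening $2,338.35; interest $70.15 → $2,408.50; payment $677.29; balance $1,731.21
Payment period 5: opening $1,731.21; interest $51.94 → $1,783.15; payment $787.69; balance $995.46
Payment period 6: opening $995.46; interest $29.86 → $1,025.32; payment $898.09; balance $127.23
Payment period 7: opening $127.23; interest $3.82 → $131.05; payment $131.05; balance $0.00
Total interest: $102.75 + $95.45 + $84.62 + $70.15 + $51.94 + $29.86 + $3.82 = $438.59

$438.59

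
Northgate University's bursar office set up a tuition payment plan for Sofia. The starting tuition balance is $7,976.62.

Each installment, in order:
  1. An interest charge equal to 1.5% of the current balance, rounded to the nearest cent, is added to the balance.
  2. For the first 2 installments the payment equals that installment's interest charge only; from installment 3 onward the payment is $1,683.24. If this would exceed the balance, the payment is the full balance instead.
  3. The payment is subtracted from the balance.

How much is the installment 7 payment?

Installment 1: $7,976.62 +$119.65 interest = $8,096.27; pay $119.65 → $7,976.62
Installment 2: $7,976.62 +$119.65 interest = $8,096.27; pay $119.65 → $7,976.62
Installment 3: $7,976.62 +$119.65 interest = $8,096.27; pay $1,683.24 → $6,413.03
Installment 4: $6,413.03 +$96.20 interest = $6,509.23; pay $1,683.24 → $4,825.99
Installment 5: $4,825.99 +$72.39 interest = $4,898.38; pay $1,683.24 → $3,215.14
Installment 6: $3,215.14 +$48.23 interest = $3,263.37; pay $1,683.24 → $1,580.13
Installment 7: $1,580.13 +$23.70 interest = $1,603.83; pay $1,603.83 → $0.00

$1,603.83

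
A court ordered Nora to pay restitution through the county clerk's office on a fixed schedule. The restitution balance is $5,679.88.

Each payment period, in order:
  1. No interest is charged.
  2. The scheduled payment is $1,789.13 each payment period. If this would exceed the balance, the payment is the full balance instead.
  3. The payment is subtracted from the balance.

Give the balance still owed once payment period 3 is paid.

Payment period 1: opening $5,679.88; payment $1,789.13; balance $3,890.75
Payment period 2: opening $3,890.75; payment $1,789.13; balance $2,101.62
Payment period 3: opening $2,101.62; payment $1,789.13; balance $312.49

$312.49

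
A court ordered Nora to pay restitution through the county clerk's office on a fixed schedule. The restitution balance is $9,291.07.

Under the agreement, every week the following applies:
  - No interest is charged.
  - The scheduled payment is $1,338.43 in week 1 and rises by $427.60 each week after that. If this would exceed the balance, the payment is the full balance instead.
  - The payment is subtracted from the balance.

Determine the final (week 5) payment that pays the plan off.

$1,371.75

Week 1: $9,291.07 − $1,338.43 → $7,952.64
Week 2: $7,952.64 − $1,766.03 → $6,186.61
Week 3: $6,186.61 − $2,193.63 → $3,992.98
Week 4: $3,992.98 − $2,621.23 → $1,371.75
Week 5: $1,371.75 − $1,371.75 → $0.00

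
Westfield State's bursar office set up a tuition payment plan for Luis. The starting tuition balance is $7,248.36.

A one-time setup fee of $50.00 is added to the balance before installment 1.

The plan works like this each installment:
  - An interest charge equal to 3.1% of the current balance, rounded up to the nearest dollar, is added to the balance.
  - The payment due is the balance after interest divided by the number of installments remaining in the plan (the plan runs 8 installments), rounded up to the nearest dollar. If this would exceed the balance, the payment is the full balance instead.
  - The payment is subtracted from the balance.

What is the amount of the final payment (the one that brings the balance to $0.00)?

Installment 1: opening $7,298.36; interest $227.00 → $7,525.36; payment $941.00; balance $6,584.36
Installment 2: opening $6,584.36; interest $205.00 → $6,789.36; payment $970.00; balance $5,819.36
Installment 3: opening $5,819.36; interest $181.00 → $6,000.36; payment $1,001.00; balance $4,999.36
Installment 4: opening $4,999.36; interest $155.00 → $5,154.36; payment $1,031.00; balance $4,123.36
Installment 5: opening $4,123.36; interest $128.00 → $4,251.36; payment $1,063.00; balance $3,188.36
Installment 6: opening $3,188.36; interest $99.00 → $3,287.36; payment $1,096.00; balance $2,191.36
Installment 7: opening $2,191.36; interest $68.00 → $2,259.36; payment $1,130.00; balance $1,129.36
Installment 8: opening $1,129.36; interest $36.00 → $1,165.36; payment $1,165.36; balance $0.00

$1,165.36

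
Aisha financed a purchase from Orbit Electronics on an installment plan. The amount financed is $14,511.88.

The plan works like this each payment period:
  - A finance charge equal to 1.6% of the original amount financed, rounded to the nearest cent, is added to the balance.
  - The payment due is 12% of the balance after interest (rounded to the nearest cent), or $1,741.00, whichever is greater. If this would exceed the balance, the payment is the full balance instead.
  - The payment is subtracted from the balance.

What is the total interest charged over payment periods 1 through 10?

Payment period 1: opening $14,511.88; interest $232.19 → $14,744.07; payment $1,769.29; balance $12,974.78
Payment period 2: opening $12,974.78; interest $232.19 → $13,206.97; payment $1,741.00; balance $11,465.97
Payment period 3: opening $11,465.97; interest $232.19 → $11,698.16; payment $1,741.00; balance $9,957.16
Payment period 4: opening $9,957.16; interest $232.19 → $10,189.35; payment $1,741.00; balance $8,448.35
Payment period 5: opening $8,448.35; interest $232.19 → $8,680.54; payment $1,741.00; balance $6,939.54
Payment period 6: opening $6,939.54; interest $232.19 → $7,171.73; payment $1,741.00; balance $5,430.73
Payment period 7: opening $5,430.73; interest $232.19 → $5,662.92; payment $1,741.00; balance $3,921.92
Payment period 8: opening $3,921.92; interest $232.19 → $4,154.11; payment $1,741.00; balance $2,413.11
Payment period 9: opening $2,413.11; interest $232.19 → $2,645.30; payment $1,741.00; balance $904.30
Payment period 10: opening $904.30; interest $232.19 → $1,136.49; payment $1,136.49; balance $0.00
Total interest: $232.19 + $232.19 + $232.19 + $232.19 + $232.19 + $232.19 + $232.19 + $232.19 + $232.19 + $232.19 = $2,321.90

$2,321.90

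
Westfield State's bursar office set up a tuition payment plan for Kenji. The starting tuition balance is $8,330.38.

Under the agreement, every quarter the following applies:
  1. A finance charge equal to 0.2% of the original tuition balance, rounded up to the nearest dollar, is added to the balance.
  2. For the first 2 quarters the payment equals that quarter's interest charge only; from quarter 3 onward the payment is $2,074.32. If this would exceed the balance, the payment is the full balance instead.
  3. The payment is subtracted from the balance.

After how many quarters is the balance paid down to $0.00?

# | Opening | Interest | Payment | End bal
1 | $8,330.38 | $17.00 | $17.00 | $8,330.38
2 | $8,330.38 | $17.00 | $17.00 | $8,330.38
3 | $8,330.38 | $17.00 | $2,074.32 | $6,273.06
4 | $6,273.06 | $17.00 | $2,074.32 | $4,215.74
5 | $4,215.74 | $17.00 | $2,074.32 | $2,158.42
6 | $2,158.42 | $17.00 | $2,074.32 | $101.10
7 | $101.10 | $17.00 | $118.10 | $0.00
Balance reaches $0.00 in quarter 7.

7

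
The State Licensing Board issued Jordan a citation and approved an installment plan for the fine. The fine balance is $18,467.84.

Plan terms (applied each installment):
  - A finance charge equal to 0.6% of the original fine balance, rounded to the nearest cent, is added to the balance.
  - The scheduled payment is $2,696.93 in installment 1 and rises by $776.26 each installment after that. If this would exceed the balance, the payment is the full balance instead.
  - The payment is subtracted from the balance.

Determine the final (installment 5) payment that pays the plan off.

$3,576.61

Installment 1: opening $18,467.84; interest $110.81 → $18,578.65; payment $2,696.93; balance $15,881.72
Installment 2: opening $15,881.72; interest $110.81 → $15,992.53; payment $3,473.19; balance $12,519.34
Installment 3: opening $12,519.34; interest $110.81 → $12,630.15; payment $4,249.45; balance $8,380.70
Installment 4: opening $8,380.70; interest $110.81 → $8,491.51; payment $5,025.71; balance $3,465.80
Installment 5: opening $3,465.80; interest $110.81 → $3,576.61; payment $3,576.61; balance $0.00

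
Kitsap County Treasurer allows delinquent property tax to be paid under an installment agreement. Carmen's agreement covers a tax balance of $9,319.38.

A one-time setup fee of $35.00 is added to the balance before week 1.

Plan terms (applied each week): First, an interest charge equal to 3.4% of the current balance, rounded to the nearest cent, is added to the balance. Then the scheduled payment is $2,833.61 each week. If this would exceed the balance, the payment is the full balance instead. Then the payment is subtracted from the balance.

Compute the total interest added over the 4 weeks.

Week 1: opening $9,354.38; interest $318.05 → $9,672.43; payment $2,833.61; balance $6,838.82
Week 2: opening $6,838.82; interest $232.52 → $7,071.34; payment $2,833.61; balance $4,237.73
Week 3: opening $4,237.73; interest $144.08 → $4,381.81; payment $2,833.61; balance $1,548.20
Week 4: opening $1,548.20; interest $52.64 → $1,600.84; payment $1,600.84; balance $0.00
Total interest: $318.05 + $232.52 + $144.08 + $52.64 = $747.29

$747.29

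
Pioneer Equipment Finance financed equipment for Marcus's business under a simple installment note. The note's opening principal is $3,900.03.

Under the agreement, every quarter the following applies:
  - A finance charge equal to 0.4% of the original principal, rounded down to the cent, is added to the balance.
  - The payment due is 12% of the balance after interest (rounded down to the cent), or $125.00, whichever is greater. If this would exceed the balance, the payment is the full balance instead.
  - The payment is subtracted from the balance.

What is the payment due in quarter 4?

# | Opening | Interest | Payment | End bal
1 | $3,900.03 | $15.60 | $469.87 | $3,445.76
2 | $3,445.76 | $15.60 | $415.36 | $3,046.00
3 | $3,046.00 | $15.60 | $367.39 | $2,694.21
4 | $2,694.21 | $15.60 | $325.17 | $2,384.64

$325.17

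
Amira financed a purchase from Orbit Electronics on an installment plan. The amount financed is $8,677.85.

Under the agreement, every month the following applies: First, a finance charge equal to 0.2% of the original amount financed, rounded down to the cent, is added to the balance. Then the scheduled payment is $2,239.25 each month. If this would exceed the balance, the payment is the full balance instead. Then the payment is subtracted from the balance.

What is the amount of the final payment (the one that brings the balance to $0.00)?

# | Opening | Interest | Payment | End bal
1 | $8,677.85 | $17.35 | $2,239.25 | $6,455.95
2 | $6,455.95 | $17.35 | $2,239.25 | $4,234.05
3 | $4,234.05 | $17.35 | $2,239.25 | $2,012.15
4 | $2,012.15 | $17.35 | $2,029.50 | $0.00

$2,029.50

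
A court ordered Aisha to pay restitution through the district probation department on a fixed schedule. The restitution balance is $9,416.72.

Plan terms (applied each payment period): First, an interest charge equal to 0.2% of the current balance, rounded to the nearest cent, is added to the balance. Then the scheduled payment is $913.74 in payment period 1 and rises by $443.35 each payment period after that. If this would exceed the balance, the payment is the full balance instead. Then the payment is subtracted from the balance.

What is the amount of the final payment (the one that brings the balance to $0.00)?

# | Opening | Interest | Payment | End bal
1 | $9,416.72 | $18.83 | $913.74 | $8,521.81
2 | $8,521.81 | $17.04 | $1,357.09 | $7,181.76
3 | $7,181.76 | $14.36 | $1,800.44 | $5,395.68
4 | $5,395.68 | $10.79 | $2,243.79 | $3,162.68
5 | $3,162.68 | $6.33 | $2,687.14 | $481.87
6 | $481.87 | $0.96 | $482.83 | $0.00

$482.83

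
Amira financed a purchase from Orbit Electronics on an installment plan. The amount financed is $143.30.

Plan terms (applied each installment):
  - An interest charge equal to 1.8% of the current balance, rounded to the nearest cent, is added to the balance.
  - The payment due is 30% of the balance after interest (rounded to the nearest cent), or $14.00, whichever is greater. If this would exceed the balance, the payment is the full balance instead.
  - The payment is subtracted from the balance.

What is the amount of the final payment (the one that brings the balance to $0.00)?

$10.23

# | Opening | Interest | Payment | End bal
1 | $143.30 | $2.58 | $43.76 | $102.12
2 | $102.12 | $1.84 | $31.19 | $72.77
3 | $72.77 | $1.31 | $22.22 | $51.86
4 | $51.86 | $0.93 | $15.84 | $36.95
5 | $36.95 | $0.67 | $14.00 | $23.62
6 | $23.62 | $0.43 | $14.00 | $10.05
7 | $10.05 | $0.18 | $10.23 | $0.00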